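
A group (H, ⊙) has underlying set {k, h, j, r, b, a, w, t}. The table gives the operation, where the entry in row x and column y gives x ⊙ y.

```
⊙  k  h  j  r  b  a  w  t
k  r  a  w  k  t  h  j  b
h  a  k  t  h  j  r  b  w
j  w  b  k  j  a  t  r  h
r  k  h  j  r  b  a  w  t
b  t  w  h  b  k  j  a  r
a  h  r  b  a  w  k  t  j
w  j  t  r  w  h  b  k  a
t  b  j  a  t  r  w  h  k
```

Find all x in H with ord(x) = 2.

{k}

Identity is r. Compute the order of each non-identity element by repeated multiplication:
  k: k → r  (order 2)
  h: h → k → a → r  (order 4)
  j: j → k → w → r  (order 4)
  b: b → k → t → r  (order 4)
  a: a → k → h → r  (order 4)
  w: w → k → j → r  (order 4)
  t: t → k → b → r  (order 4)
Elements of order 2: {k}.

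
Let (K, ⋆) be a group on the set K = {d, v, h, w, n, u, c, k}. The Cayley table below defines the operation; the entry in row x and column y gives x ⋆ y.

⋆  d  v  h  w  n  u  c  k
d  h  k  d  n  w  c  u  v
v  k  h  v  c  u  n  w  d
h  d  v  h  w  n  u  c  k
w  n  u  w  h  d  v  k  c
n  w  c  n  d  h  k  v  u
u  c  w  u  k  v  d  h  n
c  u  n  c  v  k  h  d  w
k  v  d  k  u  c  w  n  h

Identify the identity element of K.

h

The identity e satisfies e ⋆ x = x for all x, so its row in the table reproduces the column headers.
Row h reads: d, v, h, w, n, u, c, k — exactly the header order. So h is the identity.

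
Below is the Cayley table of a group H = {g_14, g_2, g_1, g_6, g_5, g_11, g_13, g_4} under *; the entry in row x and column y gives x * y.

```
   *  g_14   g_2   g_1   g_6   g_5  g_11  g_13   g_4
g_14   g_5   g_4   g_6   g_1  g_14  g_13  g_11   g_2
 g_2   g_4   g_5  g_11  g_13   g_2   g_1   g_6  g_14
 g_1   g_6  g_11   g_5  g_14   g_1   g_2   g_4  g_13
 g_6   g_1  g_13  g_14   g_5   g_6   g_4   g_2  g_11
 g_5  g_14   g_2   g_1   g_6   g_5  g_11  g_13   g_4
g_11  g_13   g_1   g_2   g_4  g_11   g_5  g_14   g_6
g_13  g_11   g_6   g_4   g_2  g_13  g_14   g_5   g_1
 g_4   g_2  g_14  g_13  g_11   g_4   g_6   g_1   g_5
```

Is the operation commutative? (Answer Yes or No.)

Check whether the table is symmetric across its main diagonal.
Every entry (row x, col y) equals the entry (row y, col x), so H is abelian.

Yes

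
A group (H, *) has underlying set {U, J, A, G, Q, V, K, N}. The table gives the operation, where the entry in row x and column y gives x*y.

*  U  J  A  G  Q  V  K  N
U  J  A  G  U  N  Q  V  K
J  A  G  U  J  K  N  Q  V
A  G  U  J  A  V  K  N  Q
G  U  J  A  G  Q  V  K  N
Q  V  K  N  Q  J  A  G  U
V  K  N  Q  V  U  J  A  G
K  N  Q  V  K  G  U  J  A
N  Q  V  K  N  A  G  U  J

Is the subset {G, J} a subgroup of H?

{G, J} contains the identity G.
Checking products: every product of two elements of {G, J} (read from the table) lies in {G, J}, so the set is closed.
In a finite group, a nonempty closed subset is a subgroup. So {G, J} ≤ H.

Yes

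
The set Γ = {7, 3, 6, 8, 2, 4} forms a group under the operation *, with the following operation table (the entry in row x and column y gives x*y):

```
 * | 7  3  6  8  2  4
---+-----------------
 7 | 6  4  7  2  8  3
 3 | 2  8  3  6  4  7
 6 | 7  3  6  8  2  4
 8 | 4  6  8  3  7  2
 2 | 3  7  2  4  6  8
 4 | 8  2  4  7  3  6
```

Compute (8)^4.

8

8^1 = 8
8^2 = 8*8 = 3
8^3 = 3*8 = 6
8^4 = 6*8 = 8
(Structurally, Γ here is isomorphic to the symmetric group S_3.)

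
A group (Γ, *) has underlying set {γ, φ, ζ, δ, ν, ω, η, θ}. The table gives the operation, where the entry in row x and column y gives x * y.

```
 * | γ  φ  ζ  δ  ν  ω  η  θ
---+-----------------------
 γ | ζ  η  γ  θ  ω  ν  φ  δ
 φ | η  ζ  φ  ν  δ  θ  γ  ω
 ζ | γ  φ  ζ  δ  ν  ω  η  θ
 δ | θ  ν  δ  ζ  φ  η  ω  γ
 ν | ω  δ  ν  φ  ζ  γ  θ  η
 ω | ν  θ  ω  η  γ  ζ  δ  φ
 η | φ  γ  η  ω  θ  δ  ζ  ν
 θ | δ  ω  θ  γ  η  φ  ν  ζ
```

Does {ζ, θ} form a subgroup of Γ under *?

{ζ, θ} contains the identity ζ.
Checking products: every product of two elements of {ζ, θ} (read from the table) lies in {ζ, θ}, so the set is closed.
In a finite group, a nonempty closed subset is a subgroup. So {ζ, θ} ≤ Γ.

Yes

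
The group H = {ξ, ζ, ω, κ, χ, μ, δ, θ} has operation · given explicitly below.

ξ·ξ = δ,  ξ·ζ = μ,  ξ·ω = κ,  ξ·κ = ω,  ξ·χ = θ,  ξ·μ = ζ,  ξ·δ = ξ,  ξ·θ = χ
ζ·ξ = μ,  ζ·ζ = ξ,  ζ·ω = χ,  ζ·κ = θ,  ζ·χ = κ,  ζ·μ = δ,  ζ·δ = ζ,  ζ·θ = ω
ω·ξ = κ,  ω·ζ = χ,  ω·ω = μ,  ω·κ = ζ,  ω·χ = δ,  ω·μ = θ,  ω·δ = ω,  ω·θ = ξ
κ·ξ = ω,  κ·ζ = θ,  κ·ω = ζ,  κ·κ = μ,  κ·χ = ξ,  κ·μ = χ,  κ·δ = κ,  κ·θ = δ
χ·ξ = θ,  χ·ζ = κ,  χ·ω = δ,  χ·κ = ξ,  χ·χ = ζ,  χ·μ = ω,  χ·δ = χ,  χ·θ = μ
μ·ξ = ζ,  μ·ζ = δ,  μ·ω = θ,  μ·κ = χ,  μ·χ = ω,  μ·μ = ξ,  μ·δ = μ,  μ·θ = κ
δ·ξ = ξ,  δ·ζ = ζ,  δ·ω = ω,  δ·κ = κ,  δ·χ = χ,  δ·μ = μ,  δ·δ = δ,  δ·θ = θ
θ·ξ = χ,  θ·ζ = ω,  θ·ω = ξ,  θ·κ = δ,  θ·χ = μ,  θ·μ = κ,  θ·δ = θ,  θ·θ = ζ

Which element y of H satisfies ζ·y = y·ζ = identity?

μ

First locate the identity: row δ matches the header, so δ is the identity.
Scan row ζ for δ: ζ·μ = δ. Hence ζ^(-1) = μ.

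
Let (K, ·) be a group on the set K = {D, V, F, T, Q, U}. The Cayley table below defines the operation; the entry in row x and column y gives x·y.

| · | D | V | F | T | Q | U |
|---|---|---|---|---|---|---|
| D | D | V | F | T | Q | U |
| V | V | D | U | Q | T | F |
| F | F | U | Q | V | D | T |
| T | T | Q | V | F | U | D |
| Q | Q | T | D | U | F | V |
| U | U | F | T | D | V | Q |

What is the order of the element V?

2

The identity element is D (its row matches the header).
V^1 = V
V^2 = V·V = D
The first power of V equal to the identity is V^2, so ord(V) = 2.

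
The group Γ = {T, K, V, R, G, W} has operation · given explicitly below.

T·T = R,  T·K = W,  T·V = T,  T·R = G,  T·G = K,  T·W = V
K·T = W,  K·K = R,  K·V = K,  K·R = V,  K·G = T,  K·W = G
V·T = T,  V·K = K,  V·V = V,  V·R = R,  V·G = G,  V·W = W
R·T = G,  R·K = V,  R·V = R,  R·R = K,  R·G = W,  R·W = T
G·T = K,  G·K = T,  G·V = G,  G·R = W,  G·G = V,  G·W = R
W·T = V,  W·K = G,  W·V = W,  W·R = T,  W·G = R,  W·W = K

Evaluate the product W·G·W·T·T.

G

W·G = R
R·W = T
T·T = R
R·T = G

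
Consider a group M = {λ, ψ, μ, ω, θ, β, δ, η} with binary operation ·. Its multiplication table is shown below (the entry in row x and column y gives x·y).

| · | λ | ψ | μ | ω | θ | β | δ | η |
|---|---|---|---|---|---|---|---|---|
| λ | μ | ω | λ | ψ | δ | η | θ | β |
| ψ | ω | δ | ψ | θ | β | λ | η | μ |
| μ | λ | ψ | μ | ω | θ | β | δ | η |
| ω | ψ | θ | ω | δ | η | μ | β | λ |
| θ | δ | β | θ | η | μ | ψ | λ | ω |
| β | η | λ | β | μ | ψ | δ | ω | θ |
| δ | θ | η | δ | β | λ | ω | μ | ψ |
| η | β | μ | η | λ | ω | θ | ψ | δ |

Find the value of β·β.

δ

Read row β, column β: β·β = δ.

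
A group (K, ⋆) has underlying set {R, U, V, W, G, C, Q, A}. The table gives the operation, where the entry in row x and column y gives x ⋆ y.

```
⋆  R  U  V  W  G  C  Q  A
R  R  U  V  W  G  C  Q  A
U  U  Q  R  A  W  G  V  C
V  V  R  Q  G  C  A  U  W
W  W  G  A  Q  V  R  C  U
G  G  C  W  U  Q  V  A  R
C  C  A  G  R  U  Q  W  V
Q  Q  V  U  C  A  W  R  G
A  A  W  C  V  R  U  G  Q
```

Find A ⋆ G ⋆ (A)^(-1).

G

The identity is R. In row A, the entry R sits in column G, so A^(-1) = G.
A ⋆ G = R
R ⋆ G = G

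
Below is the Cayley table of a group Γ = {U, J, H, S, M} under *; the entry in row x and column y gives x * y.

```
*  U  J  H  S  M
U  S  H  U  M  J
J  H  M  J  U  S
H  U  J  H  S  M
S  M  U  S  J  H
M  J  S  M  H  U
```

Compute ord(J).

The identity element is H (its row matches the header).
J^1 = J
J^2 = J * J = M
J^3 = M * J = S
J^4 = S * J = U
J^5 = U * J = H
The first power of J equal to the identity is J^5, so ord(J) = 5.

5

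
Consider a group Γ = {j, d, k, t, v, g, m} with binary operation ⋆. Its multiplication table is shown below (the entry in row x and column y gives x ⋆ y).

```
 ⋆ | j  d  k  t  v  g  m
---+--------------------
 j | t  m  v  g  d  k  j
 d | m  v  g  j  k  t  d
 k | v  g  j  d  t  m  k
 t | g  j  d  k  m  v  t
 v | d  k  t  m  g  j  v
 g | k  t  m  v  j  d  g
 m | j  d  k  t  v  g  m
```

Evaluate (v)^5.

k

v^1 = v
v^2 = v ⋆ v = g
v^3 = g ⋆ v = j
v^4 = j ⋆ v = d
v^5 = d ⋆ v = k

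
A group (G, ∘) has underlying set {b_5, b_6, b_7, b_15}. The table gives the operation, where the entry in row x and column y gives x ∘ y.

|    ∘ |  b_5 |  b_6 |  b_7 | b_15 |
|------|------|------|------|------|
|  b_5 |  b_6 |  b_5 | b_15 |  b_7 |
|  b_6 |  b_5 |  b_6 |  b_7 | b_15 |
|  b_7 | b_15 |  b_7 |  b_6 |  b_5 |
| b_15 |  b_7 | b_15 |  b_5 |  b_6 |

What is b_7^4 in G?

b_7^1 = b_7
b_7^2 = b_7 ∘ b_7 = b_6
b_7^3 = b_6 ∘ b_7 = b_7
b_7^4 = b_7 ∘ b_7 = b_6

b_6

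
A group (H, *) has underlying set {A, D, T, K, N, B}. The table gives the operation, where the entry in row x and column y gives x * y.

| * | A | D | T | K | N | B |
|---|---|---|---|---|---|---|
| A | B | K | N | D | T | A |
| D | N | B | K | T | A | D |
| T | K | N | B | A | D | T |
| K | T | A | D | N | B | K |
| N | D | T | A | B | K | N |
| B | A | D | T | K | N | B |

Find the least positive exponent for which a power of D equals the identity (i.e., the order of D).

2

The identity element is B (its row matches the header).
D^1 = D
D^2 = D * D = B
The first power of D equal to the identity is D^2, so ord(D) = 2.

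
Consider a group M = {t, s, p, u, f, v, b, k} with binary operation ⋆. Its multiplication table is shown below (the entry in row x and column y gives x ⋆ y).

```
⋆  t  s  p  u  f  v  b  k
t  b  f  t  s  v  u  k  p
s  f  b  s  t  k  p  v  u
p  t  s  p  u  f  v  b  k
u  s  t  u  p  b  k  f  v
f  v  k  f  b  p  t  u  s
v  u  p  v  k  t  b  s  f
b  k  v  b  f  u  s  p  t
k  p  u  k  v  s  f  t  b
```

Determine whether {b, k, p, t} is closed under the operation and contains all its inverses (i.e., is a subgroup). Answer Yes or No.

Yes

{b, k, p, t} contains the identity p.
Checking products: every product of two elements of {b, k, p, t} (read from the table) lies in {b, k, p, t}, so the set is closed.
In a finite group, a nonempty closed subset is a subgroup. So {b, k, p, t} ≤ M.
(Structurally, M here is isomorphic to Z_2 x Z_4.)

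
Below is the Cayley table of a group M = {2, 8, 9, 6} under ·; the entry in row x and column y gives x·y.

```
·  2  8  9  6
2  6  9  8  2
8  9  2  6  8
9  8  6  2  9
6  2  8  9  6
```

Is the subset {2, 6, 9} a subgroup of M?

9·2 = 8, which is not in {2, 6, 9}.
The subset is not closed under ·, so it is not a subgroup.
(Structurally, M here is isomorphic to the cyclic group Z_4.)

No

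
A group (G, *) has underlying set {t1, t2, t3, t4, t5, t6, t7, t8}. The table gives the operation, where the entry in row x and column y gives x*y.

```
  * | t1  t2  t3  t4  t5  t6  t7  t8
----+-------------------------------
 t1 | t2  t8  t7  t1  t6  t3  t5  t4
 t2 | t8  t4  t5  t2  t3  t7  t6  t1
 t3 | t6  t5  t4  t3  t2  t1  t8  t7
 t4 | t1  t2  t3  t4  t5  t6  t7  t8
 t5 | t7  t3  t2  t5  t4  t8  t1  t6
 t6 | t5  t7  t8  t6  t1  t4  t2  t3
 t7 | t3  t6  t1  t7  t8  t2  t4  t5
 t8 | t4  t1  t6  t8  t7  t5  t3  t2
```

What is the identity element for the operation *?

t4

The identity e satisfies e*x = x for all x, so its row in the table reproduces the column headers.
Row t4 reads: t1, t2, t3, t4, t5, t6, t7, t8 — exactly the header order. So t4 is the identity.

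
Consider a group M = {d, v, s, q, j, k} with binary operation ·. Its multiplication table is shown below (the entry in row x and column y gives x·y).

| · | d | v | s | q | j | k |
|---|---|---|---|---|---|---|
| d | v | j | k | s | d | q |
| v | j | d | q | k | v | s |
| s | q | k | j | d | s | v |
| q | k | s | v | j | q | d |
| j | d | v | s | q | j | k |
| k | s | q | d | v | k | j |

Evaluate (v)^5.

d

v^1 = v
v^2 = v·v = d
v^3 = d·v = j
v^4 = j·v = v
v^5 = v·v = d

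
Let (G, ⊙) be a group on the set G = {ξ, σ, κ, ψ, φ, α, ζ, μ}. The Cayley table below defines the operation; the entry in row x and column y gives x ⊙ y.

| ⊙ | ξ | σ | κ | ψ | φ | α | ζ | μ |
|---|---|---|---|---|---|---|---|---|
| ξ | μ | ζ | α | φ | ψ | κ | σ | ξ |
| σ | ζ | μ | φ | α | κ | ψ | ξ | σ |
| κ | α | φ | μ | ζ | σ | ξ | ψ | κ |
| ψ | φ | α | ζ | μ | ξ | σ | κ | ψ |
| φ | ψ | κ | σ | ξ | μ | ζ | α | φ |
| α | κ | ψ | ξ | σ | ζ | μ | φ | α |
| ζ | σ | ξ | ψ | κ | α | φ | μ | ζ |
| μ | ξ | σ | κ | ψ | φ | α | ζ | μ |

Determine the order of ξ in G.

The identity element is μ (its row matches the header).
ξ^1 = ξ
ξ^2 = ξ ⊙ ξ = μ
The first power of ξ equal to the identity is ξ^2, so ord(ξ) = 2.

2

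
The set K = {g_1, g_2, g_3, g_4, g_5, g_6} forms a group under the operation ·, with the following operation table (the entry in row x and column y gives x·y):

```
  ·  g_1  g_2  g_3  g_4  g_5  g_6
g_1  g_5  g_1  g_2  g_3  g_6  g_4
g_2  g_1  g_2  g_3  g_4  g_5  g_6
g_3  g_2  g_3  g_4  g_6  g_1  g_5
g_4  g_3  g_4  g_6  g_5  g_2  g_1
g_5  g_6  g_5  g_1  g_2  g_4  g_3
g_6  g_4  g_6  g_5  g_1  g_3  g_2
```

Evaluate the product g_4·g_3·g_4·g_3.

g_4·g_3 = g_6
g_6·g_4 = g_1
g_1·g_3 = g_2

g_2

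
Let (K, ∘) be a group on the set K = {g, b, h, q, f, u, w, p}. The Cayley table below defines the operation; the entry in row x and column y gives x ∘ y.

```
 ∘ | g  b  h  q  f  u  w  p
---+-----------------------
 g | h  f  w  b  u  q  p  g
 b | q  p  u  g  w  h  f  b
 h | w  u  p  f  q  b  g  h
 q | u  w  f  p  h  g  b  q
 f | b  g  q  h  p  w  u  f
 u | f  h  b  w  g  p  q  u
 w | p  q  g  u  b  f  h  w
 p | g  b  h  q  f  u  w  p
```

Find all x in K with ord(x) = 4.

{g, w}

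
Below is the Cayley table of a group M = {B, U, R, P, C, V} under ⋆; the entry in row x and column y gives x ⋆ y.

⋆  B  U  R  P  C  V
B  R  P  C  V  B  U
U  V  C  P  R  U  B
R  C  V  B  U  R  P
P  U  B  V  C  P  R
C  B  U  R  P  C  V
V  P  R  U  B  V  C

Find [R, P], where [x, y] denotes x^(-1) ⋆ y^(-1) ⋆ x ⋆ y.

Identity is C; from the table R^(-1) = B and P^(-1) = P.
B ⋆ P = V
V ⋆ R = U
U ⋆ P = R
(Structurally, M here is isomorphic to the symmetric group S_3.)

R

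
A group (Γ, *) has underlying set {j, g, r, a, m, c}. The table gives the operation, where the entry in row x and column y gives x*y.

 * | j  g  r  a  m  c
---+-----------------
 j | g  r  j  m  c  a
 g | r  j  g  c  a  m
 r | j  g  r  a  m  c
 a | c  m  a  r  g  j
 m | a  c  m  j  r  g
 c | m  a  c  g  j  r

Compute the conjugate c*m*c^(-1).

The identity is r. In row c, the entry r sits in column c, so c^(-1) = c.
c*m = j
j*c = a

a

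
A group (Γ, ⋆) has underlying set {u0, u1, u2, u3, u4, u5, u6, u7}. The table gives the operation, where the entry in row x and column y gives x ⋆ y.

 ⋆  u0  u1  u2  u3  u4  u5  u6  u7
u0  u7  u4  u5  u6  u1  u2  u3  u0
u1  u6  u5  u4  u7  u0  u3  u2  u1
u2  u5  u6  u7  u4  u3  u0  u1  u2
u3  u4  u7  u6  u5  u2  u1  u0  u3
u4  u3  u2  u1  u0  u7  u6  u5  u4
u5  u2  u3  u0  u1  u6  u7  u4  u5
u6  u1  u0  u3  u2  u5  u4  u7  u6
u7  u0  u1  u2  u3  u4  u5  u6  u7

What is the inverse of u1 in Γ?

First locate the identity: row u7 matches the header, so u7 is the identity.
Scan row u1 for u7: u1 ⋆ u3 = u7. Hence u1^(-1) = u3.

u3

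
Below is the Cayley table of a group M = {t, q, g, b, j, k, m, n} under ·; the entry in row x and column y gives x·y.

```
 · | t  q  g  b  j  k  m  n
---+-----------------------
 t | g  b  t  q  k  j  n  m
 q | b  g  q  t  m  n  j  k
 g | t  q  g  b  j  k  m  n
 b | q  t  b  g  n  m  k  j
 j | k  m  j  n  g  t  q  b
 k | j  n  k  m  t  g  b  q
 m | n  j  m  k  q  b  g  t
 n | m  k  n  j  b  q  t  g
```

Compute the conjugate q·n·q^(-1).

n

The identity is g. In row q, the entry g sits in column q, so q^(-1) = q.
q·n = k
k·q = n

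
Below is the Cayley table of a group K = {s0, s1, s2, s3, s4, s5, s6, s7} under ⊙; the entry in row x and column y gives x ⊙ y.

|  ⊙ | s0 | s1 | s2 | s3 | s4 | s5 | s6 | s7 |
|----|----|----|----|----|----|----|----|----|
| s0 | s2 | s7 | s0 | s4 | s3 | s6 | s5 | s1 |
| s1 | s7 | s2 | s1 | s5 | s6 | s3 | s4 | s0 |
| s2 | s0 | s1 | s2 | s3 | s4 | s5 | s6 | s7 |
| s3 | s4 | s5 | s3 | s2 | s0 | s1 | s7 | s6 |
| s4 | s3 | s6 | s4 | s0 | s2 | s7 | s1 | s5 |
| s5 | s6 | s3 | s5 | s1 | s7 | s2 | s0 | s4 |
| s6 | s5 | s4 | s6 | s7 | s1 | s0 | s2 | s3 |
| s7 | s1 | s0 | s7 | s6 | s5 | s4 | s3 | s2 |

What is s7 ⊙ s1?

Read row s7, column s1: s7 ⊙ s1 = s0.
(Structurally, K here is isomorphic to the elementary abelian group (Z_2)^3.)

s0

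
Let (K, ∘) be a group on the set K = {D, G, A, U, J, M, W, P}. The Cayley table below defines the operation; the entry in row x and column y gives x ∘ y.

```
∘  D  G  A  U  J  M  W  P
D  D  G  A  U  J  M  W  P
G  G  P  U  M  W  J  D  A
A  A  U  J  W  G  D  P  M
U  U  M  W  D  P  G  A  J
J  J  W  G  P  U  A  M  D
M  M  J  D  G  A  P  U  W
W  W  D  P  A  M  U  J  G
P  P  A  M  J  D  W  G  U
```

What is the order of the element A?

The identity element is D (its row matches the header).
A^1 = A
A^2 = A ∘ A = J
A^3 = J ∘ A = G
A^4 = G ∘ A = U
A^5 = U ∘ A = W
A^6 = W ∘ A = P
A^7 = P ∘ A = M
A^8 = M ∘ A = D
The first power of A equal to the identity is A^8, so ord(A) = 8.

8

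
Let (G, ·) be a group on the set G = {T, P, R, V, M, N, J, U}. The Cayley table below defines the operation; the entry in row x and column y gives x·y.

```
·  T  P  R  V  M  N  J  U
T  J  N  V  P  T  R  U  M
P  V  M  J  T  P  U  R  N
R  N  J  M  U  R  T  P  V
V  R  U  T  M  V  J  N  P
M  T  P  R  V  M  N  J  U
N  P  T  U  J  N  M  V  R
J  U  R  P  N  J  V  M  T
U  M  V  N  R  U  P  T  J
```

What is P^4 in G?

M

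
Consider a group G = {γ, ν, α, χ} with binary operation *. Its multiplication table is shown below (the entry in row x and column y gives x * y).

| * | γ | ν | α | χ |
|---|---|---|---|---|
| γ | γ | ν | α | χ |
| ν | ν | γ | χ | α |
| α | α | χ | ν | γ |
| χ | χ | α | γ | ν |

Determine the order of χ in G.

The identity element is γ (its row matches the header).
χ^1 = χ
χ^2 = χ * χ = ν
χ^3 = ν * χ = α
χ^4 = α * χ = γ
The first power of χ equal to the identity is χ^4, so ord(χ) = 4.

4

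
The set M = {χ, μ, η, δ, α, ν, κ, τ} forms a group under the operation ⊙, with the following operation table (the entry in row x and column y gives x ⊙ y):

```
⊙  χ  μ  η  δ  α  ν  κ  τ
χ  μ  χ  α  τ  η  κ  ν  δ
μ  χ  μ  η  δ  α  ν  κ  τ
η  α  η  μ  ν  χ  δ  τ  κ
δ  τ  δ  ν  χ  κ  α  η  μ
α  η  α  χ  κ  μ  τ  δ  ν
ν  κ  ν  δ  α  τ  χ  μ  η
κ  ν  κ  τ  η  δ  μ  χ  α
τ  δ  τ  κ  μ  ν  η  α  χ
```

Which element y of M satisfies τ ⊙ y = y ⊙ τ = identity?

First locate the identity: row μ matches the header, so μ is the identity.
Scan row τ for μ: τ ⊙ δ = μ. Hence τ^(-1) = δ.

δ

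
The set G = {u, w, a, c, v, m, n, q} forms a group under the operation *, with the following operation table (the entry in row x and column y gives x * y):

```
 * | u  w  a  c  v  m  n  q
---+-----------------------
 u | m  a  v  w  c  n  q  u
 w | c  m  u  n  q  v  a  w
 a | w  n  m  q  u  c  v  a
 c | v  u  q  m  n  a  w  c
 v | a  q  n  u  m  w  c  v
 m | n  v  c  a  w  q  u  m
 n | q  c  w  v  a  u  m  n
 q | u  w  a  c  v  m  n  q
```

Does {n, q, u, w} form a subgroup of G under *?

n * n = m, which is not in {n, q, u, w}.
The subset is not closed under *, so it is not a subgroup.
(Structurally, G here is isomorphic to the quaternion group Q_8.)

No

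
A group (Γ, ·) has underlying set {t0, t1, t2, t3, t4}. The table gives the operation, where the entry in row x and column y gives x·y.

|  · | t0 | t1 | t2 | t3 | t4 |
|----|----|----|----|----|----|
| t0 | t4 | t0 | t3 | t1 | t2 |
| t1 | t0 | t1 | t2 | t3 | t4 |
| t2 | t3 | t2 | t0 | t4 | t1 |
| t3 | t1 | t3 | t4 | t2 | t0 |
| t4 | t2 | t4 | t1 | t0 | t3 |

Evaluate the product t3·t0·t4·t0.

t3·t0 = t1
t1·t4 = t4
t4·t0 = t2

t2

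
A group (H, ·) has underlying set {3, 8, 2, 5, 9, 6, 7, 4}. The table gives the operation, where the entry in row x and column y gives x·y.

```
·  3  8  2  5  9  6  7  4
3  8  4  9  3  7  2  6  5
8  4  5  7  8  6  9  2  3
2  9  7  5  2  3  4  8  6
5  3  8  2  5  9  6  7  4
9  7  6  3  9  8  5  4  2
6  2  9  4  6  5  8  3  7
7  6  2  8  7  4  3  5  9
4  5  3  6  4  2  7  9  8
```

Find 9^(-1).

6

First locate the identity: row 5 matches the header, so 5 is the identity.
Scan row 9 for 5: 9·6 = 5. Hence 9^(-1) = 6.
(Structurally, H here is isomorphic to Z_2 x Z_4.)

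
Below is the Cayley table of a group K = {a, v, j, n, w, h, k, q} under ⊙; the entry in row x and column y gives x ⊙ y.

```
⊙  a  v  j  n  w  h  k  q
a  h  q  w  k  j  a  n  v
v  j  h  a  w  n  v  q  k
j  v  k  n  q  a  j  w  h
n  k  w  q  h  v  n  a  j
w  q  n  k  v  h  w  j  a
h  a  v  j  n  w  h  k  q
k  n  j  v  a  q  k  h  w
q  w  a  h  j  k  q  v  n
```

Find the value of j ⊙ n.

q

Read row j, column n: j ⊙ n = q.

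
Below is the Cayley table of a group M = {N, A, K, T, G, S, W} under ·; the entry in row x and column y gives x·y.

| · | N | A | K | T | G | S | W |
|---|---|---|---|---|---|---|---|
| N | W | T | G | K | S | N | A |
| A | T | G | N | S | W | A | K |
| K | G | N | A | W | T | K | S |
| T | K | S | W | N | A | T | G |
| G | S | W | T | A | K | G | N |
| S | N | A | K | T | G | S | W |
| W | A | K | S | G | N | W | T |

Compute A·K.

N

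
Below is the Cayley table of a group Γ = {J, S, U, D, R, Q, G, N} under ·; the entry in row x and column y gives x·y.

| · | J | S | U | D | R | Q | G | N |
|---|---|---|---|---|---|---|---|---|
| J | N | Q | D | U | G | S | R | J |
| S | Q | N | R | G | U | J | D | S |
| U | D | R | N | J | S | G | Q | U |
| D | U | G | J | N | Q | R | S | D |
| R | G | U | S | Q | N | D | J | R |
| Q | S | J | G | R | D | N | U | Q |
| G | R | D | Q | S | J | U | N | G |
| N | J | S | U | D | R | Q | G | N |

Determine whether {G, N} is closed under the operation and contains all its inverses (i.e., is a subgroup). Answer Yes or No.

Yes

{G, N} contains the identity N.
Checking products: every product of two elements of {G, N} (read from the table) lies in {G, N}, so the set is closed.
In a finite group, a nonempty closed subset is a subgroup. So {G, N} ≤ Γ.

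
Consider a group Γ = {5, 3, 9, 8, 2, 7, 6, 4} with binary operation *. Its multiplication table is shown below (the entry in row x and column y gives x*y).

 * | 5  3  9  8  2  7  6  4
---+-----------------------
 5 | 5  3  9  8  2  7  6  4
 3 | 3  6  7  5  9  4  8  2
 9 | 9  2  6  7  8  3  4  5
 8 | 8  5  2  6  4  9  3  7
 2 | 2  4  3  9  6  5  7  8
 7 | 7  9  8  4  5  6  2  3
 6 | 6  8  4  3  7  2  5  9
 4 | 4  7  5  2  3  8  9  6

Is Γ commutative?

No

7*9 = 8 but 9*7 = 3.
Since 7 and 9 do not commute, Γ is not abelian.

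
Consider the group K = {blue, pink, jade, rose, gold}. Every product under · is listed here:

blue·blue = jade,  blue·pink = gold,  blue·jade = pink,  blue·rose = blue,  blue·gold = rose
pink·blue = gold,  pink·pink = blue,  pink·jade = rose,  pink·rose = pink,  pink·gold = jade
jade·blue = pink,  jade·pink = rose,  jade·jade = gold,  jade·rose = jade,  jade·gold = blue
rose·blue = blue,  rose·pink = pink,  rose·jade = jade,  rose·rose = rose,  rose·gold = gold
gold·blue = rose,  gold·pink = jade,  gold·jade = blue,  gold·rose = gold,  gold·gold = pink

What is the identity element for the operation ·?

The identity e satisfies e·x = x for all x, so its row in the table reproduces the column headers.
Row rose reads: blue, pink, jade, rose, gold — exactly the header order. So rose is the identity.

rose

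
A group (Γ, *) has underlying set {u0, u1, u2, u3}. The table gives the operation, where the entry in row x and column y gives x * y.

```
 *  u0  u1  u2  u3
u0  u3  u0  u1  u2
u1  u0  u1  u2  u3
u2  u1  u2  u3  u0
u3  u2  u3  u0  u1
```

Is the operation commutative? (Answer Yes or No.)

Check whether the table is symmetric across its main diagonal.
Every entry (row x, col y) equals the entry (row y, col x), so Γ is abelian.

Yes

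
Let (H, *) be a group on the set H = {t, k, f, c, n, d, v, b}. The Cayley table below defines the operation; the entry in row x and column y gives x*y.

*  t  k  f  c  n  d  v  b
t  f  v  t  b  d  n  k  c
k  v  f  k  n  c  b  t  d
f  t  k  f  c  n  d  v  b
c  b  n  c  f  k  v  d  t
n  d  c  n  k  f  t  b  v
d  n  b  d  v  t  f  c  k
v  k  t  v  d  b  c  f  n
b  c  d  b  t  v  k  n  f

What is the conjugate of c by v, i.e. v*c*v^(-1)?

The identity is f. In row v, the entry f sits in column v, so v^(-1) = v.
v*c = d
d*v = c

c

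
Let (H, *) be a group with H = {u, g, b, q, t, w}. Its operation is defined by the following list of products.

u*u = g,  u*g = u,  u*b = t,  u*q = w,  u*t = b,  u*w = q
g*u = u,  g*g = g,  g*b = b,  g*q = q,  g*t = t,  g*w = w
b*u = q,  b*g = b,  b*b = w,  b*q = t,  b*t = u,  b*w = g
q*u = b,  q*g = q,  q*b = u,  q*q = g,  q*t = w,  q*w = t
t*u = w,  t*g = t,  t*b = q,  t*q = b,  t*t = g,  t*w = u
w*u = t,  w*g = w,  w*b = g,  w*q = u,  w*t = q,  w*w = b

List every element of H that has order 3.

{b, w}

Identity is g. Compute the order of each non-identity element by repeated multiplication:
  u: u → g  (order 2)
  b: b → w → g  (order 3)
  q: q → g  (order 2)
  t: t → g  (order 2)
  w: w → b → g  (order 3)
Elements of order 3: {b, w}.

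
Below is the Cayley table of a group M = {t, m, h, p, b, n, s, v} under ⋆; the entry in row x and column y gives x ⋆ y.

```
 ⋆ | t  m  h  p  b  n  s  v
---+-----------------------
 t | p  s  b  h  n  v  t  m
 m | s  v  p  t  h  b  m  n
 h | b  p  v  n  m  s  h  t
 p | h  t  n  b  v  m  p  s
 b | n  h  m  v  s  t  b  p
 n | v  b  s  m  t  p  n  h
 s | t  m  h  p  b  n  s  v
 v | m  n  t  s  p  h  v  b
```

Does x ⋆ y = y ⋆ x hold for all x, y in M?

Yes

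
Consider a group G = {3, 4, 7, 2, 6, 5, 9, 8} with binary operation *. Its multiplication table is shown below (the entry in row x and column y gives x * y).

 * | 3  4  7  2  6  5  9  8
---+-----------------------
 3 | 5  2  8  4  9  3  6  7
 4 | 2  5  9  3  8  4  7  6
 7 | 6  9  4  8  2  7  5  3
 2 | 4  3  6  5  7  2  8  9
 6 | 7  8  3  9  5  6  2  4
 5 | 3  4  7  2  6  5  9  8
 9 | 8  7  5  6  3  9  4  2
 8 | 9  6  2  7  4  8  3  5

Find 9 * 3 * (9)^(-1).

The identity is 5. In row 9, the entry 5 sits in column 7, so 9^(-1) = 7.
9 * 3 = 8
8 * 7 = 2

2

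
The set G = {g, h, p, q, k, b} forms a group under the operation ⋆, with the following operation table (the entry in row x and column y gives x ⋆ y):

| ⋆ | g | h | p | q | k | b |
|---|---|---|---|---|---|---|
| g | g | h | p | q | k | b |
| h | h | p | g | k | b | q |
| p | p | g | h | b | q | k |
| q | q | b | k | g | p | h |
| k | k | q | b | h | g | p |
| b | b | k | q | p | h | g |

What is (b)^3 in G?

b^1 = b
b^2 = b ⋆ b = g
b^3 = g ⋆ b = b

b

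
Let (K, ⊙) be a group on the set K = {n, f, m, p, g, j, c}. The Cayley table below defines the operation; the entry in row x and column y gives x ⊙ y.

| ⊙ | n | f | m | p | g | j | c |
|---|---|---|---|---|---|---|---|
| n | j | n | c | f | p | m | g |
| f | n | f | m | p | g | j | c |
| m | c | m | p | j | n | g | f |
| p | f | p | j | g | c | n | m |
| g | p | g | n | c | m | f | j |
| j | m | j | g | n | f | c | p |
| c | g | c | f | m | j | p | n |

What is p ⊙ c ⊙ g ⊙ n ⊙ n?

p ⊙ c = m
m ⊙ g = n
n ⊙ n = j
j ⊙ n = m
(Structurally, K here is isomorphic to the cyclic group Z_7.)

m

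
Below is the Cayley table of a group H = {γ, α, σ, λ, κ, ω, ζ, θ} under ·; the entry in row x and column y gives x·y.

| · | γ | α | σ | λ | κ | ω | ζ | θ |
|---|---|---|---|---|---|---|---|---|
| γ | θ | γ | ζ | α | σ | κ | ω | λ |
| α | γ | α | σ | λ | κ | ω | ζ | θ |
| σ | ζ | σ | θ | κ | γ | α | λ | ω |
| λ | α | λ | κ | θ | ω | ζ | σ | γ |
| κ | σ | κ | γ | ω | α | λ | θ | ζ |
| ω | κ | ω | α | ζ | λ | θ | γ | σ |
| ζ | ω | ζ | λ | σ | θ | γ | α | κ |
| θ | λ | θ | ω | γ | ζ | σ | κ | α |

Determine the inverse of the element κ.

First locate the identity: row α matches the header, so α is the identity.
Scan row κ for α: κ·κ = α. Hence κ^(-1) = κ.

κ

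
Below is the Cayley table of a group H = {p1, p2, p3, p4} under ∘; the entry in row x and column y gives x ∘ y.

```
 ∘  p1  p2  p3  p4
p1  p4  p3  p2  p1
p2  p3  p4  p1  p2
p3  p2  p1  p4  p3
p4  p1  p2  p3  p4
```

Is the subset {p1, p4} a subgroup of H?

{p1, p4} contains the identity p4.
Checking products: every product of two elements of {p1, p4} (read from the table) lies in {p1, p4}, so the set is closed.
In a finite group, a nonempty closed subset is a subgroup. So {p1, p4} ≤ H.

Yes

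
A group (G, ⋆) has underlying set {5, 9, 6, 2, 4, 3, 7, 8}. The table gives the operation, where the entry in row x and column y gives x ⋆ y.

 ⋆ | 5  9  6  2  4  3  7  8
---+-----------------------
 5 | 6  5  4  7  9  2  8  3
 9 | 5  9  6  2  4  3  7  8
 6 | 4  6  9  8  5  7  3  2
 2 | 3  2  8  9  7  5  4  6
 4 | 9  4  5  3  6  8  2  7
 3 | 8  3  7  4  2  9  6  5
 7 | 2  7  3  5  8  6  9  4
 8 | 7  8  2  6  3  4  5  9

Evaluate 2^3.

2

2^1 = 2
2^2 = 2 ⋆ 2 = 9
2^3 = 9 ⋆ 2 = 2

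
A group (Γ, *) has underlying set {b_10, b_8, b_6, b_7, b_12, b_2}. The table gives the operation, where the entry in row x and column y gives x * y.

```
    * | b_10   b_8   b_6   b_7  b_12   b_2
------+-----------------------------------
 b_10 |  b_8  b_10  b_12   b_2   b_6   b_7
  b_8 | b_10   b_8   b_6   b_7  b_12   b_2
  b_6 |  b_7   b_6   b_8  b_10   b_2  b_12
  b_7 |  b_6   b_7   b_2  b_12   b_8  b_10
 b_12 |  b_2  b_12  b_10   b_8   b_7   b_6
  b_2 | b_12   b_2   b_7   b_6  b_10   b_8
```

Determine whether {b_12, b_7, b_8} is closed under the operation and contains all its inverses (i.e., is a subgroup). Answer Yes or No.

{b_12, b_7, b_8} contains the identity b_8.
Checking products: every product of two elements of {b_12, b_7, b_8} (read from the table) lies in {b_12, b_7, b_8}, so the set is closed.
In a finite group, a nonempty closed subset is a subgroup. So {b_12, b_7, b_8} ≤ Γ.

Yes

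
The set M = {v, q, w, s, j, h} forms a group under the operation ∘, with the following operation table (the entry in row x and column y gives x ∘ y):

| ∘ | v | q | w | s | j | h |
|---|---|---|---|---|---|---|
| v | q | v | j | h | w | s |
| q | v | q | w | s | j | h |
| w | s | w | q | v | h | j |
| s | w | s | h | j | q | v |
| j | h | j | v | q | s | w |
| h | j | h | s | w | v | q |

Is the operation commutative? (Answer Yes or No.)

No

j ∘ v = h but v ∘ j = w.
Since j and v do not commute, M is not abelian.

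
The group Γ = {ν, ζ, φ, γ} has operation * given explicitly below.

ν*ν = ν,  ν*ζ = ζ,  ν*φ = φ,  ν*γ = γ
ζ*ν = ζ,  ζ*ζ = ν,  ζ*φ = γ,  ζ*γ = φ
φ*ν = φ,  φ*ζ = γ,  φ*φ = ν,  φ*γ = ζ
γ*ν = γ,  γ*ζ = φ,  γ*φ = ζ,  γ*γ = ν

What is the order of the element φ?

2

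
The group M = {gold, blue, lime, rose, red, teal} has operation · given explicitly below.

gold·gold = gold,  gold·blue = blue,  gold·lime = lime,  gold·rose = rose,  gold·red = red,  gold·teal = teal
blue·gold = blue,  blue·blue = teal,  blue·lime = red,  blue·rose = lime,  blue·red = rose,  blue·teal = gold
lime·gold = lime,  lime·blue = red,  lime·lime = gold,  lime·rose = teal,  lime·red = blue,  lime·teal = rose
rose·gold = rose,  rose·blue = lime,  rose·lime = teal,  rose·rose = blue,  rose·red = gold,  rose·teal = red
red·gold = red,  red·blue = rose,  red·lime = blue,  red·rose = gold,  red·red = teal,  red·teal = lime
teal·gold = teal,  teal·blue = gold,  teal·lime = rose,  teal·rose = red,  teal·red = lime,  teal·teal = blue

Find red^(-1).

First locate the identity: row gold matches the header, so gold is the identity.
Scan row red for gold: red·rose = gold. Hence red^(-1) = rose.

rose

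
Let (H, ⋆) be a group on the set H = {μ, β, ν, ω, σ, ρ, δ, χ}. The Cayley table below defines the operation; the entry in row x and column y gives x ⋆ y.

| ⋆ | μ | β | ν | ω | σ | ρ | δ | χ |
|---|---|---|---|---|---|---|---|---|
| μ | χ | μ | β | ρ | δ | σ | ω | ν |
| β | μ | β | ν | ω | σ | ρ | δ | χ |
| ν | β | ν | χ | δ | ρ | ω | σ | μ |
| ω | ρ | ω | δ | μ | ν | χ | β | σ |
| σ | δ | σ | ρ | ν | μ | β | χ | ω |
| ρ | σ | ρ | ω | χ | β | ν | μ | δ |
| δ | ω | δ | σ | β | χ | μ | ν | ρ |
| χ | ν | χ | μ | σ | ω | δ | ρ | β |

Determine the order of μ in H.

The identity element is β (its row matches the header).
μ^1 = μ
μ^2 = μ ⋆ μ = χ
μ^3 = χ ⋆ μ = ν
μ^4 = ν ⋆ μ = β
The first power of μ equal to the identity is μ^4, so ord(μ) = 4.
(Structurally, H here is isomorphic to the cyclic group Z_8.)

4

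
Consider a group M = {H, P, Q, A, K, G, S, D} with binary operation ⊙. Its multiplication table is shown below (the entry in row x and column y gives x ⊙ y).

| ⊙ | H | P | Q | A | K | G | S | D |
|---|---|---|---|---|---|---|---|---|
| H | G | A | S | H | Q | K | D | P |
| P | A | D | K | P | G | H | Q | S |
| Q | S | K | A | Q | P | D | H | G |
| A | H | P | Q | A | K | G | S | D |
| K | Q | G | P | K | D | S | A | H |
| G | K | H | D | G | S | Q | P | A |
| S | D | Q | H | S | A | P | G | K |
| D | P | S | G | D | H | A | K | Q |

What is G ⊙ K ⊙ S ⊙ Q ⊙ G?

A

G ⊙ K = S
S ⊙ S = G
G ⊙ Q = D
D ⊙ G = A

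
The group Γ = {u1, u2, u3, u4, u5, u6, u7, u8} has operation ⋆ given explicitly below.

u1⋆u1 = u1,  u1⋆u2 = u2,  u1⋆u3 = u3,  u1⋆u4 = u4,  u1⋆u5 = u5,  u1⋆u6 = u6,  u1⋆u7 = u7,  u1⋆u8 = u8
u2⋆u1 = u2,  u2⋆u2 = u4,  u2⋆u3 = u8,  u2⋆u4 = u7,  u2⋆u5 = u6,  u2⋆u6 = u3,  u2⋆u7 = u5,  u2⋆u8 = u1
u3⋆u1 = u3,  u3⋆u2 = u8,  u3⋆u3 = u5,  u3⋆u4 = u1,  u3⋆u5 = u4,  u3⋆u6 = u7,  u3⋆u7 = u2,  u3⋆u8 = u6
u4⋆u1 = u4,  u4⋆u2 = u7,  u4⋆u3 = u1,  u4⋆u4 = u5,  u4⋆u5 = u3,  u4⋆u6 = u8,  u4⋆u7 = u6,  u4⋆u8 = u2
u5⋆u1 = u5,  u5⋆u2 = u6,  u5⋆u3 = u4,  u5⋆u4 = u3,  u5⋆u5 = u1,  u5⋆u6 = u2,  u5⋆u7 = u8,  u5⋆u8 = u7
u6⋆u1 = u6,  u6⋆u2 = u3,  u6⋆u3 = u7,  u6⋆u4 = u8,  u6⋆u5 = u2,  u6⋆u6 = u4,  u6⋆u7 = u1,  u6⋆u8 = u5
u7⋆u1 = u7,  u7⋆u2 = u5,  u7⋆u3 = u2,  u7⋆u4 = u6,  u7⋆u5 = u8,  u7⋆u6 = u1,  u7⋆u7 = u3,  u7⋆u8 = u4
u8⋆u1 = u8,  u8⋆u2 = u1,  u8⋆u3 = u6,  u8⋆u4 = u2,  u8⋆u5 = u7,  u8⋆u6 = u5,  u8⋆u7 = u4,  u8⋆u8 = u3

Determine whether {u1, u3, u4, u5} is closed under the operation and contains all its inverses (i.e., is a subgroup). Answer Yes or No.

Yes

{u1, u3, u4, u5} contains the identity u1.
Checking products: every product of two elements of {u1, u3, u4, u5} (read from the table) lies in {u1, u3, u4, u5}, so the set is closed.
In a finite group, a nonempty closed subset is a subgroup. So {u1, u3, u4, u5} ≤ Γ.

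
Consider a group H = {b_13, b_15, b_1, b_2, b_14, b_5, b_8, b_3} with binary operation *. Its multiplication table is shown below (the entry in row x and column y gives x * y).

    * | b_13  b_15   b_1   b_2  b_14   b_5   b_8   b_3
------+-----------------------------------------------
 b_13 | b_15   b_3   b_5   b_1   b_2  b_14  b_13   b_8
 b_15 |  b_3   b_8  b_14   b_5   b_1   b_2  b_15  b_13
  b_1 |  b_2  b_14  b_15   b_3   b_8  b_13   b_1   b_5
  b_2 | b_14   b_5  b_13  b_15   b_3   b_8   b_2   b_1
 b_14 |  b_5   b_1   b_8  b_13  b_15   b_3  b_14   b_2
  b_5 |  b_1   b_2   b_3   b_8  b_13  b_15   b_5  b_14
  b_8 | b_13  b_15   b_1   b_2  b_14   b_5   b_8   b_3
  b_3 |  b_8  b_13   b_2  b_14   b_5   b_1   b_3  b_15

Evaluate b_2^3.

b_5

b_2^1 = b_2
b_2^2 = b_2 * b_2 = b_15
b_2^3 = b_15 * b_2 = b_5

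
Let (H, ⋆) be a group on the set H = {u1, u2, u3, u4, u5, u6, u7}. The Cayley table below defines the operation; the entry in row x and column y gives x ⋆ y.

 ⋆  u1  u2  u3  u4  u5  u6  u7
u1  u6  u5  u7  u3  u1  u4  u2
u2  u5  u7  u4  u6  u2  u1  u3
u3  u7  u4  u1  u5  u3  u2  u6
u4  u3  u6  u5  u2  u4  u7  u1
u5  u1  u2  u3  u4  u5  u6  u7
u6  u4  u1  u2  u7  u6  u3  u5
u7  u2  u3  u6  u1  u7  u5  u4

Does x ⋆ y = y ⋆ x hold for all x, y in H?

Check whether the table is symmetric across its main diagonal.
Every entry (row x, col y) equals the entry (row y, col x), so H is abelian.

Yes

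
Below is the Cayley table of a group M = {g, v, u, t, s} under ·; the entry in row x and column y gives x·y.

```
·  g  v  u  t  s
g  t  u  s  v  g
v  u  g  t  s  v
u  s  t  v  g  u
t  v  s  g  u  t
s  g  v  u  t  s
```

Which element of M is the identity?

The identity e satisfies e·x = x for all x, so its row in the table reproduces the column headers.
Row s reads: g, v, u, t, s — exactly the header order. So s is the identity.
(Structurally, M here is isomorphic to the cyclic group Z_5.)

s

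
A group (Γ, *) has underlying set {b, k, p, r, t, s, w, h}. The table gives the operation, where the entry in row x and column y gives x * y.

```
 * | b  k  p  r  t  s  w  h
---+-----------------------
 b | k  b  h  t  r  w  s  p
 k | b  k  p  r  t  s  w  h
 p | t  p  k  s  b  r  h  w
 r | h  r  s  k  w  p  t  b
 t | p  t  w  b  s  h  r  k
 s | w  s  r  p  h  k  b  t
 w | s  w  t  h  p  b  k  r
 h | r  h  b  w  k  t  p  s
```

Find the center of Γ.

{k, s}

An element z is central iff its row equals its column in the table.
For b: b * h = p ≠ r = h * b, so b ∉ Z.
Checking each element this way leaves Z(Γ) = {k, s}.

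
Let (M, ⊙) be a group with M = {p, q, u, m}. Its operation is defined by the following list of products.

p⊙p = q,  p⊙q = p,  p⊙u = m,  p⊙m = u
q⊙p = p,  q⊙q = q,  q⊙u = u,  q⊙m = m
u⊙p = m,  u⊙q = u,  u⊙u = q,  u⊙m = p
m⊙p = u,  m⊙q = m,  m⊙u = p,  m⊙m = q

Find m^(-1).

m

First locate the identity: row q matches the header, so q is the identity.
Scan row m for q: m ⊙ m = q. Hence m^(-1) = m.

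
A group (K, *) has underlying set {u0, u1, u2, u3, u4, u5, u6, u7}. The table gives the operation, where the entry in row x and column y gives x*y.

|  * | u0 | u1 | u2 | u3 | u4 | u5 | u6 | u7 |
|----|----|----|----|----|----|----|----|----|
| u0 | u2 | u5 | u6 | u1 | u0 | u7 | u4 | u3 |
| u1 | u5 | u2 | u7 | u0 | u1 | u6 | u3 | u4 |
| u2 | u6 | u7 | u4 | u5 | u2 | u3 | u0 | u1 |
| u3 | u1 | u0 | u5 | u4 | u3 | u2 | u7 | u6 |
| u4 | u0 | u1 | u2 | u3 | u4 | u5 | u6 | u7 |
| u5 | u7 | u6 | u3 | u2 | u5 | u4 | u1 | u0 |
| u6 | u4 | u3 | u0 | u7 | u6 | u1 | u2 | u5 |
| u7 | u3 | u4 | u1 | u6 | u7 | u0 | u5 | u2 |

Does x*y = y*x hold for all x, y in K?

Check whether the table is symmetric across its main diagonal.
Every entry (row x, col y) equals the entry (row y, col x), so K is abelian.

Yes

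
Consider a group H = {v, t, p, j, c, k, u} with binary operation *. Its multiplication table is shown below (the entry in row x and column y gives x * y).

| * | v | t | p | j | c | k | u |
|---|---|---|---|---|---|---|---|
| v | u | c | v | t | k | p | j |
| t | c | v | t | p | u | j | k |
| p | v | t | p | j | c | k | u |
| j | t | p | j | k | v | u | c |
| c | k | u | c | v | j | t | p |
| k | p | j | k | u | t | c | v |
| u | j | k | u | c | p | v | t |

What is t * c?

Read row t, column c: t * c = u.

u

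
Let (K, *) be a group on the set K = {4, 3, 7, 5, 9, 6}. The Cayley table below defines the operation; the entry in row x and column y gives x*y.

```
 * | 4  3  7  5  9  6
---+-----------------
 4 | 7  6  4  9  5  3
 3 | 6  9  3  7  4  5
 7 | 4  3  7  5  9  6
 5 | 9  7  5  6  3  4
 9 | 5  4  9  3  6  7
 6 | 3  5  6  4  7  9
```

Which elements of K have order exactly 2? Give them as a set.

Identity is 7. Compute the order of each non-identity element by repeated multiplication:
  4: 4 → 7  (order 2)
  3: 3 → 9 → 4 → 6 → 5 → 7  (order 6)
  5: 5 → 6 → 4 → 9 → 3 → 7  (order 6)
  9: 9 → 6 → 7  (order 3)
  6: 6 → 9 → 7  (order 3)
Elements of order 2: {4}.

{4}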